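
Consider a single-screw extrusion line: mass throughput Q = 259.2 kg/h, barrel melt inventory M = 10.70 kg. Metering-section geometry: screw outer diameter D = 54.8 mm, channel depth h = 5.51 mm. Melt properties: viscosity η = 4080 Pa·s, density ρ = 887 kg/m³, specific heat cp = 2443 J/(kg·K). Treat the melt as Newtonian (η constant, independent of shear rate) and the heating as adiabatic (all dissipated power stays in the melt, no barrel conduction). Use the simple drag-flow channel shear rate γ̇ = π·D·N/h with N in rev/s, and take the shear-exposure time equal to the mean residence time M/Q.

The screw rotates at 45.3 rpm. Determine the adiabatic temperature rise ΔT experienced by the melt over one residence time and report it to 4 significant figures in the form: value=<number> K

value=155.7 K

Throughput in SI: Q_s = 259.2 kg/h ÷ 3600 s/h = 0.072 kg/s
Mean residence time: t_res = M/Q_s = 10.70 kg / 0.072 kg/s = 148.611 s
Geometry in metres: D = 54.8 mm → 0.0548 m, h = 5.51 mm → 0.00551 m; screw speed N = 45.3 rpm = 0.755 rev/s
γ̇ = π D N / h = (π)(0.0548)(0.755) / 0.00551 = 23.5899 s⁻¹
Adiabatic rise: ΔT = η γ̇² t_res / (ρ cp) = 4080·(23.5899)²·148.611 / (887·2443) = 155.71 K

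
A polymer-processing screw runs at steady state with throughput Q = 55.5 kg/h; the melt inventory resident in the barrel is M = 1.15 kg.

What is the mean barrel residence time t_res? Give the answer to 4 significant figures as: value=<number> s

Q_s = Q / 3600 = 55.5 / 3600 = 0.0154167 kg/s
Mean residence time: t_res = M/Q_s = 1.15 kg / 0.0154167 kg/s = 74.5946 s

value=74.59 s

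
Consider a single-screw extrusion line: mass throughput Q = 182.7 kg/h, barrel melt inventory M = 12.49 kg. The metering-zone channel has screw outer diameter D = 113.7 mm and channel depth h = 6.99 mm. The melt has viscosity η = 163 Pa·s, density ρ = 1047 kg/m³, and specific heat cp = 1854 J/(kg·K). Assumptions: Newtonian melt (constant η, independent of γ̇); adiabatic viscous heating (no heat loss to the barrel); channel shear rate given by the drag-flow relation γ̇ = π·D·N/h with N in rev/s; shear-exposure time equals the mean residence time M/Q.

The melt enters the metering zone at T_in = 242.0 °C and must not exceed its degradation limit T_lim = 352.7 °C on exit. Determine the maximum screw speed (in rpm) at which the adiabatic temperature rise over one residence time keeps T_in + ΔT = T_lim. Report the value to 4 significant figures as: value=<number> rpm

value=85.93 rpm

Q_s = Q / 3600 = 182.7 / 3600 = 0.05075 kg/s
t_res = M / Q_s = 12.49 / 0.05075 = 246.108 s
D = 113.7 mm = 0.1137 m;  h = 6.99 mm = 0.00699 m
ΔT_a = T_lim − T_in = 352.7 °C − 242.0 °C = 110.7 K
γ̇_max² = ΔT_a·ρ·cp / (η·t_res) = [110.7 × 1047 × 1854] / [163 × 246.108] = 5356.61 s⁻²
γ̇_max = sqrt(5356.61) = 73.1889 s⁻¹
N_max = γ̇_max·h / (π·D) = 73.1889 · 0.00699 / (π · 0.1137) = 1.43223 rev/s = 85.9336 rpm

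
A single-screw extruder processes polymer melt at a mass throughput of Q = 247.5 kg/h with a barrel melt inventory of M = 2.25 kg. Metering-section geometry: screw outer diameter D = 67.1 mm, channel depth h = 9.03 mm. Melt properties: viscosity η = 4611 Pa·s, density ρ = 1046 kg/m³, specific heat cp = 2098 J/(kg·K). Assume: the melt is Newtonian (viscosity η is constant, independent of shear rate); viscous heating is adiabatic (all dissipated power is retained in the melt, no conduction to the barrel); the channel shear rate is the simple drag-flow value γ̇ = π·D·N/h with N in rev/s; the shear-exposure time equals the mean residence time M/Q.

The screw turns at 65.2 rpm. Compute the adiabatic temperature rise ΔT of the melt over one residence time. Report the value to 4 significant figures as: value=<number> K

Throughput in SI: Q_s = 247.5 kg/h ÷ 3600 s/h = 0.06875 kg/s
Mean residence time: t_res = M/Q_s = 2.25 kg / 0.06875 kg/s = 32.7273 s
Geometry in metres: D = 67.1 mm → 0.0671 m, h = 9.03 mm → 0.00903 m; screw speed N = 65.2 rpm = 1.08667 rev/s
γ̇ = π D N / h = (π)(0.0671)(1.08667) / 0.00903 = 25.3677 s⁻¹
ΔT = η·γ̇²·t_res / (ρ·cp) = 4611 · (25.3677)² · 32.7273 / (1046 · 2098) = 44.2517 K

value=44.25 K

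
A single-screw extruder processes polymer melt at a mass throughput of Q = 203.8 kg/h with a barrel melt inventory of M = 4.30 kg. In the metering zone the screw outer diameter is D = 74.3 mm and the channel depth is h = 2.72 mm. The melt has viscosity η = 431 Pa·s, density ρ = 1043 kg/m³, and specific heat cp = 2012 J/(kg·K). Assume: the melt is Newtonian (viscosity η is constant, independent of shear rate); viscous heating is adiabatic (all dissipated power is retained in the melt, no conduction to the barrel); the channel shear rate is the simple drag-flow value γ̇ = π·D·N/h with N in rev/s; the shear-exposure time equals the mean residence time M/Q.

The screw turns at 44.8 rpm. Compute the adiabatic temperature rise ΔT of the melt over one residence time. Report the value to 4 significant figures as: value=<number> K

Q_s = Q / 3600 = 203.8 / 3600 = 0.0566111 kg/s
t_res = M / Q_s = 4.30 ÷ 0.0566111 = 75.9568 s
D = 74.3 mm = 0.0743 m;  h = 2.72 mm = 0.00272 m;  N = 44.8 rpm / 60 = 0.746667 rev/s
Shear rate: γ̇ = πDN/h = π·0.0743·0.746667/0.00272 = 64.0762 s⁻¹
Adiabatic rise: ΔT = η γ̇² t_res / (ρ cp) = 431·(64.0762)²·75.9568 / (1043·2012) = 64.0508 K

value=64.05 K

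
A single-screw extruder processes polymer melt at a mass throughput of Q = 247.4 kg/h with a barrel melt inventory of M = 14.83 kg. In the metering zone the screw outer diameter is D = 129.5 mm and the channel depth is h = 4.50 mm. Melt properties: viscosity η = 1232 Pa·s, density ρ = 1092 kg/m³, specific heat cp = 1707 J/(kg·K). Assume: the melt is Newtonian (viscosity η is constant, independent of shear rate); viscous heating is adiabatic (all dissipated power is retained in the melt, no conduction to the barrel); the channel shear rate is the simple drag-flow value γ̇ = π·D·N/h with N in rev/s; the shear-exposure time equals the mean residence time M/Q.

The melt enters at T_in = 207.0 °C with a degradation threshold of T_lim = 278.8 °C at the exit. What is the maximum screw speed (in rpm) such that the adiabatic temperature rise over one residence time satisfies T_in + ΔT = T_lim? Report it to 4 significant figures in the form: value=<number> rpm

Convert throughput: Q = 247.4 kg/h = 247.4/3600 = 0.0687222 kg/s
t_res = M / Q_s = 14.83 ÷ 0.0687222 = 215.796 s
Geometry in SI: D = 129.5 mm → 0.1295 m, h = 4.50 mm → 0.0045 m
ΔT_a = T_lim − T_in = 278.8 °C − 207.0 °C = 71.8 K
γ̇_max² = ΔT_a·ρ·cp/(η·t_res) = 71.8·1092·1707/(1232·215.796) = 503.415 s⁻²
γ̇_max = √503.415 = 22.4369 s⁻¹
Solve γ̇ = πDN/h for N: N_max = γ̇_max·h/(π·D) = 22.4369 × 0.0045 / (π × 0.1295) = 0.248174 rev/s = 14.8904 rpm

value=14.89 rpm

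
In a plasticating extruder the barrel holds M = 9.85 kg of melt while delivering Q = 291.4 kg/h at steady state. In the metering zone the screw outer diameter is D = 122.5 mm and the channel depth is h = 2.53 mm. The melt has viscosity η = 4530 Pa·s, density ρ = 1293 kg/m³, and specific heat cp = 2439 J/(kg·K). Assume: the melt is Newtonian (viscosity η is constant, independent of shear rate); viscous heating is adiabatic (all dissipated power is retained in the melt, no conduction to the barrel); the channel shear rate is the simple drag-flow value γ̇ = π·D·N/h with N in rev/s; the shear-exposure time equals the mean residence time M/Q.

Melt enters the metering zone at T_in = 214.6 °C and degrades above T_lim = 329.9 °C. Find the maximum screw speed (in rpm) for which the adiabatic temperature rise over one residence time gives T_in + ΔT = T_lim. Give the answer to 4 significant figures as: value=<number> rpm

Convert throughput: Q = 291.4 kg/h = 291.4/3600 = 0.0809444 kg/s
t_res = M / Q_s = 9.85 ÷ 0.0809444 = 121.688 s
Convert to metres: D = 0.1225 m, h = 0.00253 m
ΔT_a = T_lim − T_in = 329.9 °C − 214.6 °C = 115.3 K
γ̇_max² = ΔT_a·ρ·cp / (η·t_res) = [115.3 × 1293 × 2439] / [4530 × 121.688] = 659.618 s⁻²
γ̇_max = √659.618 = 25.683 s⁻¹
Solve γ̇ = πDN/h for N: N_max = γ̇_max·h/(π·D) = 25.683 × 0.00253 / (π × 0.1225) = 0.168842 rev/s = 10.1305 rpm

value=10.13 rpm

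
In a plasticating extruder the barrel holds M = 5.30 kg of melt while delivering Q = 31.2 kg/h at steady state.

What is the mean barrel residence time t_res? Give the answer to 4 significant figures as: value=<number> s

value=611.5 s

Q_s = Q / 3600 = 31.2 / 3600 = 0.00866667 kg/s
Mean residence time: t_res = M/Q_s = 5.30 kg / 0.00866667 kg/s = 611.538 s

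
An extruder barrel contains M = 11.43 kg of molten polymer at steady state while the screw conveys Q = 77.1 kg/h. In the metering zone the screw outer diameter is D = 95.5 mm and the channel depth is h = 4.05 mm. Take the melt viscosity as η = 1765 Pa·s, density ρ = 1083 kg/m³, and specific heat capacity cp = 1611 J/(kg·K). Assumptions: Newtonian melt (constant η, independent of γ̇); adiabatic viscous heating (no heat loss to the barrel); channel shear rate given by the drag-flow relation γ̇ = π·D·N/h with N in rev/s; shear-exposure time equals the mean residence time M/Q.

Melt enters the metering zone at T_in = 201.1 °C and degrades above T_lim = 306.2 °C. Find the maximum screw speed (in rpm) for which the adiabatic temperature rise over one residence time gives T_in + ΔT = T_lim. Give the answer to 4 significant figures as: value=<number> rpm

Q_s = Q / 3600 = 77.1 / 3600 = 0.0214167 kg/s
t_res = M / Q_s = 11.43 / 0.0214167 = 533.696 s
D = 95.5 mm = 0.0955 m;  h = 4.05 mm = 0.00405 m
ΔT_a = T_lim − T_in = 306.2 °C − 201.1 °C = 105.1 K
γ̇_max² = ΔT_a·ρ·cp / (η·t_res) = [105.1 × 1083 × 1611] / [1765 × 533.696] = 194.665 s⁻²
γ̇_max = sqrt(194.665) = 13.9522 s⁻¹
N_max = γ̇_max h / (πD) = 13.9522·0.00405/(π·0.0955) = 0.188341 rev/s → ×60 = 11.3005 rpm

value=11.30 rpm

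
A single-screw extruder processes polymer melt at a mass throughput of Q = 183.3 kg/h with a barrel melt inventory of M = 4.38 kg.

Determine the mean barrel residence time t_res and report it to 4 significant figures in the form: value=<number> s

Q_s = Q / 3600 = 183.3 / 3600 = 0.0509167 kg/s
Mean residence time: t_res = M/Q_s = 4.38 kg / 0.0509167 kg/s = 86.0229 s

value=86.02 s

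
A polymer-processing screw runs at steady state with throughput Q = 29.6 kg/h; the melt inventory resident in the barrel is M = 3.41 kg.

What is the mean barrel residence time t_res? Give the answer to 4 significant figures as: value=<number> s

value=414.7 s

Q_s = Q / 3600 = 29.6 / 3600 = 0.00822222 kg/s
t_res = M / Q_s = 3.41 ÷ 0.00822222 = 414.73 s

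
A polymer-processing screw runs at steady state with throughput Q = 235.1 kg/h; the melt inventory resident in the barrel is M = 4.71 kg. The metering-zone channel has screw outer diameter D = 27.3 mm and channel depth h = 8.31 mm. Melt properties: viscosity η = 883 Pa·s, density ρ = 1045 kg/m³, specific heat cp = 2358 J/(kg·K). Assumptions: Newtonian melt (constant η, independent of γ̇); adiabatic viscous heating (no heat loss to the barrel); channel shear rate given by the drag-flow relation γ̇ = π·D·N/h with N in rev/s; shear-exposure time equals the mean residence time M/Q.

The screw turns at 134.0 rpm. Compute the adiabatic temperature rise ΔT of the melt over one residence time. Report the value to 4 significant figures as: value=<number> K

Q_s = Q / 3600 = 235.1 / 3600 = 0.0653056 kg/s
t_res = M / Q_s = 4.71 / 0.0653056 = 72.1225 s
D = 27.3 mm = 0.0273 m;  h = 8.31 mm = 0.00831 m;  N = 134.0 rpm / 60 = 2.23333 rev/s
Shear rate: γ̇ = πDN/h = π·0.0273·2.23333/0.00831 = 23.0497 s⁻¹
Adiabatic rise: ΔT = η γ̇² t_res / (ρ cp) = 883·(23.0497)²·72.1225 / (1045·2358) = 13.731 K

value=13.73 K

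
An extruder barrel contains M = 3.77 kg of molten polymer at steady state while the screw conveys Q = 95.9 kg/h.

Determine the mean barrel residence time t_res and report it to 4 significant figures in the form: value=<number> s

value=141.5 s

Q_s = Q / 3600 = 95.9 / 3600 = 0.0266389 kg/s
Mean residence time: t_res = M/Q_s = 3.77 kg / 0.0266389 kg/s = 141.522 s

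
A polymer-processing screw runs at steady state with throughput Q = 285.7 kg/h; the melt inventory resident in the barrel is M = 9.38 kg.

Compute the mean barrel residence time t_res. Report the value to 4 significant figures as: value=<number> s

value=118.2 s

Throughput in SI: Q_s = 285.7 kg/h ÷ 3600 s/h = 0.0793611 kg/s
t_res = M / Q_s = 9.38 ÷ 0.0793611 = 118.194 s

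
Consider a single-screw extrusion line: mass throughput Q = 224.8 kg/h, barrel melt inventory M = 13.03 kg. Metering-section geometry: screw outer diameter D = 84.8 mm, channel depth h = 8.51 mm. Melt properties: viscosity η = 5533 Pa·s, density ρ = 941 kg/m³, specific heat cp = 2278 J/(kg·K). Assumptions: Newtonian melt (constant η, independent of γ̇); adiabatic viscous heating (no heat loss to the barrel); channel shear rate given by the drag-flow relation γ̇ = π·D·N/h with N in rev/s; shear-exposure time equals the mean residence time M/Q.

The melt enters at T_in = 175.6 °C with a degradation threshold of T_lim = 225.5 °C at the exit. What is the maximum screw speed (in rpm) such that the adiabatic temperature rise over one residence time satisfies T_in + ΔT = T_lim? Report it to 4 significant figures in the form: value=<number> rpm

Convert throughput: Q = 224.8 kg/h = 224.8/3600 = 0.0624444 kg/s
t_res = M / Q_s = 13.03 ÷ 0.0624444 = 208.665 s
Geometry in SI: D = 84.8 mm → 0.0848 m, h = 8.51 mm → 0.00851 m
ΔT_a = T_lim − T_in = 225.5 °C − 175.6 °C = 49.9 K
γ̇_max² = ΔT_a·ρ·cp/(η·t_res) = 49.9·941·2278/(5533·208.665) = 92.6473 s⁻²
γ̇_max = √92.6473 = 9.62534 s⁻¹
N_max = γ̇_max·h / (π·D) = 9.62534 · 0.00851 / (π · 0.0848) = 0.307468 rev/s = 18.4481 rpm

value=18.45 rpm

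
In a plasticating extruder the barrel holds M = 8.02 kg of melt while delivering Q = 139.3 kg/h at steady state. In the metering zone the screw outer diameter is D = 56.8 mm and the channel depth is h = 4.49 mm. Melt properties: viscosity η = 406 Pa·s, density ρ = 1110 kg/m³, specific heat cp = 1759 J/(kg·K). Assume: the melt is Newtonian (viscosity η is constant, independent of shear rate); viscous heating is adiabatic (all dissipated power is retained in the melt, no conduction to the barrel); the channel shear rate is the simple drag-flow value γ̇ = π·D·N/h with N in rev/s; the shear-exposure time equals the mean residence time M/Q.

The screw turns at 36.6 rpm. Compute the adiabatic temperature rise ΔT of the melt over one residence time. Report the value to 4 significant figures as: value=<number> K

value=25.33 K

Throughput in SI: Q_s = 139.3 kg/h ÷ 3600 s/h = 0.0386944 kg/s
t_res = M / Q_s = 8.02 / 0.0386944 = 207.265 s
Convert to SI: D = 0.0568 m, h = 0.00449 m, N = 36.6/60 = 0.61 rev/s
γ̇ = π·D·N / h = π · 0.0568 · 0.61 / 0.00449 = 24.2427 s⁻¹
Adiabatic rise: ΔT = η γ̇² t_res / (ρ cp) = 406·(24.2427)²·207.265 / (1110·1759) = 25.3295 K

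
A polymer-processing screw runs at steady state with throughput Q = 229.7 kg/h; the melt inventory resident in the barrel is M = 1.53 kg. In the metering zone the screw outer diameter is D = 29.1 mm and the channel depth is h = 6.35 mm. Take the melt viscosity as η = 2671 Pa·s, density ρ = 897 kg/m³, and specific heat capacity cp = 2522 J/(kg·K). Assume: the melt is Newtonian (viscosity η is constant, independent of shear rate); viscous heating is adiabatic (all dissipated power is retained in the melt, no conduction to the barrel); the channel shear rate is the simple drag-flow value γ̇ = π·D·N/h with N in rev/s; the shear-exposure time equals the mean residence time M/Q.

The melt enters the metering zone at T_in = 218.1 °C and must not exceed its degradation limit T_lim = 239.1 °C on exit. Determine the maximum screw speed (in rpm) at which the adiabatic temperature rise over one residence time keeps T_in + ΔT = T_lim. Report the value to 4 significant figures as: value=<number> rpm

Q_s = Q / 3600 = 229.7 / 3600 = 0.0638056 kg/s
t_res = M / Q_s = 1.53 ÷ 0.0638056 = 23.9791 s
Convert to metres: D = 0.0291 m, h = 0.00635 m
ΔT_a = T_lim − T_in = 239.1 °C − 218.1 °C = 21 K
γ̇_max² = ΔT_a·ρ·cp / (η·t_res) = [21 × 897 × 2522] / [2671 × 23.9791] = 741.737 s⁻²
γ̇_max = sqrt(741.737) = 27.2349 s⁻¹
N_max = γ̇_max h / (πD) = 27.2349·0.00635/(π·0.0291) = 1.89172 rev/s → ×60 = 113.503 rpm

value=113.5 rpm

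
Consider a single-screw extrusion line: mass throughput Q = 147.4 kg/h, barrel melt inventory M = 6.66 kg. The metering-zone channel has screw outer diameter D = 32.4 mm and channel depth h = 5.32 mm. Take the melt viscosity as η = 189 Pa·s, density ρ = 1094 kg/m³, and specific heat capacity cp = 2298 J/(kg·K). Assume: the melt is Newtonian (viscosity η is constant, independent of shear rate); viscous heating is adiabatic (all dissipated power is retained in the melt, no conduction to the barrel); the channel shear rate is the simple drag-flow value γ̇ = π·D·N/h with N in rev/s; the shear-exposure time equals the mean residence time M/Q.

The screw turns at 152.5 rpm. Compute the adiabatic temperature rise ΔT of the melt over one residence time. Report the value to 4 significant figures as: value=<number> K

Convert throughput: Q = 147.4 kg/h = 147.4/3600 = 0.0409444 kg/s
t_res = M / Q_s = 6.66 / 0.0409444 = 162.659 s
Convert to SI: D = 0.0324 m, h = 0.00532 m, N = 152.5/60 = 2.54167 rev/s
γ̇ = π D N / h = (π)(0.0324)(2.54167) / 0.00532 = 48.6297 s⁻¹
ΔT = η·γ̇²·t_res/(ρ·cp) = [189 × 48.6297² × 162.659] / [1094 × 2298] = 28.9186 K

value=28.92 K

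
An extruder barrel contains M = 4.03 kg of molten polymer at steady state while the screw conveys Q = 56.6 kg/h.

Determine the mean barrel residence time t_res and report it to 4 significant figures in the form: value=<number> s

value=256.3 s

Throughput in SI: Q_s = 56.6 kg/h ÷ 3600 s/h = 0.0157222 kg/s
Mean residence time: t_res = M/Q_s = 4.03 kg / 0.0157222 kg/s = 256.325 s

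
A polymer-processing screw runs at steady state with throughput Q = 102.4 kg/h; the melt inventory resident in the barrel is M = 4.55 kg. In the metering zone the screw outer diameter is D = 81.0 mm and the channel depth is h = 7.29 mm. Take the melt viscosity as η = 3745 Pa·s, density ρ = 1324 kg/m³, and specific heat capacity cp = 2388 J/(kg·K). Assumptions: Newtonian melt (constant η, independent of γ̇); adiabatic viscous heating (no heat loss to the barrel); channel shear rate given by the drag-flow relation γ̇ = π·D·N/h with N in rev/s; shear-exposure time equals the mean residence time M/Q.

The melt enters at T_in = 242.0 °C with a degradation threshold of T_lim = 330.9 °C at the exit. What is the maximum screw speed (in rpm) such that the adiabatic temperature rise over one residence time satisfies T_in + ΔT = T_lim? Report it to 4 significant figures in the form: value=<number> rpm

value=37.23 rpm

Throughput in SI: Q_s = 102.4 kg/h ÷ 3600 s/h = 0.0284444 kg/s
t_res = M / Q_s = 4.55 / 0.0284444 = 159.961 s
Geometry in SI: D = 81.0 mm → 0.081 m, h = 7.29 mm → 0.00729 m
ΔT_a = T_lim − T_in = 330.9 − 242.0 = 88.9 K
γ̇_max² = ΔT_a·ρ·cp / (η·t_res) = [88.9 × 1324 × 2388] / [3745 × 159.961] = 469.2 s⁻²
γ̇_max = sqrt(469.2) = 21.661 s⁻¹
N_max = γ̇_max h / (πD) = 21.661·0.00729/(π·0.081) = 0.620543 rev/s → ×60 = 37.2326 rpm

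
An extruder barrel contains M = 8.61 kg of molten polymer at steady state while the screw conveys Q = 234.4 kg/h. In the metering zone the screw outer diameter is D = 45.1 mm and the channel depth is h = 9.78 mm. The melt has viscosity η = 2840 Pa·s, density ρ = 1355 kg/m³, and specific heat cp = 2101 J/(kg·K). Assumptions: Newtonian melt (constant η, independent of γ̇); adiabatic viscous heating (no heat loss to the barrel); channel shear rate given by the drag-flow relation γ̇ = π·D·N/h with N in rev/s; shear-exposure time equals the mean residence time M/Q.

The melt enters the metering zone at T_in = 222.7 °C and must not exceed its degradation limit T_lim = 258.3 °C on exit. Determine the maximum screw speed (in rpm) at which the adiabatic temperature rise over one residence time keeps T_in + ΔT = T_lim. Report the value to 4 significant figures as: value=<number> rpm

Throughput in SI: Q_s = 234.4 kg/h ÷ 3600 s/h = 0.0651111 kg/s
t_res = M / Q_s = 8.61 / 0.0651111 = 132.235 s
Geometry in SI: D = 45.1 mm → 0.0451 m, h = 9.78 mm → 0.00978 m
ΔT_a = T_lim − T_in = 258.3 °C − 222.7 °C = 35.6 K
γ̇_max² = ΔT_a·ρ·cp / (η·t_res) = [35.6 × 1355 × 2101] / [2840 × 132.235] = 269.866 s⁻²
γ̇_max = sqrt(269.866) = 16.4276 s⁻¹
Solve γ̇ = πDN/h for N: N_max = γ̇_max·h/(π·D) = 16.4276 × 0.00978 / (π × 0.0451) = 1.13393 rev/s = 68.0359 rpm

value=68.04 rpm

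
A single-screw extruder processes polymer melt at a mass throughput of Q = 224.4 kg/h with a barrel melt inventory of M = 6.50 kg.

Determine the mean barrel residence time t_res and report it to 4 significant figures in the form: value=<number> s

value=104.3 s

Throughput in SI: Q_s = 224.4 kg/h ÷ 3600 s/h = 0.0623333 kg/s
t_res = M / Q_s = 6.50 / 0.0623333 = 104.278 s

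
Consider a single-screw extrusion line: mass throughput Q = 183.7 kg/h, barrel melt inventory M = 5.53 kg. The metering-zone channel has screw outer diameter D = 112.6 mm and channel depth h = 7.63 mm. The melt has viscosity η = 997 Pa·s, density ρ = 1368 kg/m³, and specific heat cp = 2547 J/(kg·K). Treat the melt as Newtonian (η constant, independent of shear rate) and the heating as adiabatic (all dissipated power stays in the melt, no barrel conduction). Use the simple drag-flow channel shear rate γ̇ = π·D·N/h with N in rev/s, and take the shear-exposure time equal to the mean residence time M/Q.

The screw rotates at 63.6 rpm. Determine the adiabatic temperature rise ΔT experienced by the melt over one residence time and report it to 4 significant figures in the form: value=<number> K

Q_s = Q / 3600 = 183.7 / 3600 = 0.0510278 kg/s
t_res = M / Q_s = 5.53 / 0.0510278 = 108.372 s
D = 112.6 mm = 0.1126 m;  h = 7.63 mm = 0.00763 m;  N = 63.6 rpm / 60 = 1.06 rev/s
γ̇ = π·D·N / h = π · 0.1126 · 1.06 / 0.00763 = 49.1439 s⁻¹
ΔT = η·γ̇²·t_res/(ρ·cp) = [997 × 49.1439² × 108.372] / [1368 × 2547] = 74.8924 K

value=74.89 K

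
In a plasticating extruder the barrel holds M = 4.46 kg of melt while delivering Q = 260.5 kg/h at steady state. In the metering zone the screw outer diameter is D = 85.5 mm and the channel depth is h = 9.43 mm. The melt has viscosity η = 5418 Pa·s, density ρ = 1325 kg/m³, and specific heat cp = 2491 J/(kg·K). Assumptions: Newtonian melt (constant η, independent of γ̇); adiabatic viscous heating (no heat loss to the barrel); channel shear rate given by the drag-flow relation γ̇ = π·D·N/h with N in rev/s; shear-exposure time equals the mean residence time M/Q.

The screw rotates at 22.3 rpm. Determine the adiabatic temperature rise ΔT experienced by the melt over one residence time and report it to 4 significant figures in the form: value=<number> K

value=11.34 K

Convert throughput: Q = 260.5 kg/h = 260.5/3600 = 0.0723611 kg/s
Mean residence time: t_res = M/Q_s = 4.46 kg / 0.0723611 kg/s = 61.6353 s
Geometry in metres: D = 85.5 mm → 0.0855 m, h = 9.43 mm → 0.00943 m; screw speed N = 22.3 rpm = 0.371667 rev/s
Shear rate: γ̇ = πDN/h = π·0.0855·0.371667/0.00943 = 10.5866 s⁻¹
ΔT = η·γ̇²·t_res / (ρ·cp) = 5418 · (10.5866)² · 61.6353 / (1325 · 2491) = 11.3395 K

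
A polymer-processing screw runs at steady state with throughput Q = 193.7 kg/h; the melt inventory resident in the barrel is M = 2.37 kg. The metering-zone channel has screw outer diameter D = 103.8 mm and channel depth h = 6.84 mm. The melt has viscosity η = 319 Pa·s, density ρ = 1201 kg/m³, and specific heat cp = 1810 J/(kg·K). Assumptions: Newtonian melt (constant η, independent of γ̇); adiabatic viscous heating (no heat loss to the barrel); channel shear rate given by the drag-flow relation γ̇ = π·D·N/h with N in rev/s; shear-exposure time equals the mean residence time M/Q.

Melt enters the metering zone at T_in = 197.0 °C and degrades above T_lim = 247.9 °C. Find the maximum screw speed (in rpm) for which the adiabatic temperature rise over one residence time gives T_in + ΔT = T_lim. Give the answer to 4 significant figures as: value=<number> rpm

Throughput in SI: Q_s = 193.7 kg/h ÷ 3600 s/h = 0.0538056 kg/s
t_res = M / Q_s = 2.37 / 0.0538056 = 44.0475 s
D = 103.8 mm = 0.1038 m;  h = 6.84 mm = 0.00684 m
ΔT_a = T_lim − T_in = 247.9 °C − 197.0 °C = 50.9 K
γ̇_max² = ΔT_a·ρ·cp/(η·t_res) = 50.9·1201·1810/(319·44.0475) = 7874.58 s⁻²
γ̇_max = sqrt(7874.58) = 88.7388 s⁻¹
Solve γ̇ = πDN/h for N: N_max = γ̇_max·h/(π·D) = 88.7388 × 0.00684 / (π × 0.1038) = 1.86133 rev/s = 111.68 rpm

value=111.7 rpm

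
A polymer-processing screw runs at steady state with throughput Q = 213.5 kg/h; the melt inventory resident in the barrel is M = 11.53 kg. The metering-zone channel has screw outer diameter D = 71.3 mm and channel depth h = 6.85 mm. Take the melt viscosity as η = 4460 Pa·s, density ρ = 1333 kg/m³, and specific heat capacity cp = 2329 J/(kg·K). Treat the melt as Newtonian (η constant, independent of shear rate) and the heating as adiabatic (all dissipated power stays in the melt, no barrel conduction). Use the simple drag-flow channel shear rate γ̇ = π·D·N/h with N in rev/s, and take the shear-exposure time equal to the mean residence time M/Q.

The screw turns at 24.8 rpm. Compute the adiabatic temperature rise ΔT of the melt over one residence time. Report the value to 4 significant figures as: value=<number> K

Throughput in SI: Q_s = 213.5 kg/h ÷ 3600 s/h = 0.0593056 kg/s
t_res = M / Q_s = 11.53 ÷ 0.0593056 = 194.417 s
D = 71.3 mm = 0.0713 m;  h = 6.85 mm = 0.00685 m;  N = 24.8 rpm / 60 = 0.413333 rev/s
γ̇ = π D N / h = (π)(0.0713)(0.413333) / 0.00685 = 13.516 s⁻¹
ΔT = η·γ̇²·t_res / (ρ·cp) = 4460 · (13.516)² · 194.417 / (1333 · 2329) = 51.0232 K

value=51.02 K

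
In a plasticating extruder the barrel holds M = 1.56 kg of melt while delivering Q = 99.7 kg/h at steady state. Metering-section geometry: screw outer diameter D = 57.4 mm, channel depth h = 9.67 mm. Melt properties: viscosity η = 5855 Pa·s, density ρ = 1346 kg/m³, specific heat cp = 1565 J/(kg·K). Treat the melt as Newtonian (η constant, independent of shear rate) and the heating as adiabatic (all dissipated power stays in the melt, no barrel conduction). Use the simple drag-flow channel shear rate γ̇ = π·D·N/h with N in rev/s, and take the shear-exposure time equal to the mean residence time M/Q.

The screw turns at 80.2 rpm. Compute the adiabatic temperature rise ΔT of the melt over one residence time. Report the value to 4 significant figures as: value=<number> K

value=97.28 K

Throughput in SI: Q_s = 99.7 kg/h ÷ 3600 s/h = 0.0276944 kg/s
t_res = M / Q_s = 1.56 / 0.0276944 = 56.329 s
D = 57.4 mm = 0.0574 m;  h = 9.67 mm = 0.00967 m;  N = 80.2 rpm / 60 = 1.33667 rev/s
γ̇ = π D N / h = (π)(0.0574)(1.33667) / 0.00967 = 24.9263 s⁻¹
ΔT = η·γ̇²·t_res / (ρ·cp) = 5855 · (24.9263)² · 56.329 / (1346 · 1565) = 97.2784 K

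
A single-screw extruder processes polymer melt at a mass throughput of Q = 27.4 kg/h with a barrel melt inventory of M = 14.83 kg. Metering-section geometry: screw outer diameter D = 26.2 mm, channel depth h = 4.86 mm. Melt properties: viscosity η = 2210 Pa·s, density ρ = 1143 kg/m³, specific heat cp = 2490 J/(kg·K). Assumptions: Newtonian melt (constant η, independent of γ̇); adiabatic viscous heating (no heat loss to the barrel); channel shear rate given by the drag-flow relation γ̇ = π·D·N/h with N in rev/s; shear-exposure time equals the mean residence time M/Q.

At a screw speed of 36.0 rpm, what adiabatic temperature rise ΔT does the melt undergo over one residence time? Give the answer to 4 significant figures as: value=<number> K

Throughput in SI: Q_s = 27.4 kg/h ÷ 3600 s/h = 0.00761111 kg/s
t_res = M / Q_s = 14.83 ÷ 0.00761111 = 1948.47 s
D = 26.2 mm = 0.0262 m;  h = 4.86 mm = 0.00486 m;  N = 36.0 rpm / 60 = 0.6 rev/s
γ̇ = π·D·N / h = π · 0.0262 · 0.6 / 0.00486 = 10.1617 s⁻¹
Adiabatic rise: ΔT = η γ̇² t_res / (ρ cp) = 2210·(10.1617)²·1948.47 / (1143·2490) = 156.233 K

value=156.2 K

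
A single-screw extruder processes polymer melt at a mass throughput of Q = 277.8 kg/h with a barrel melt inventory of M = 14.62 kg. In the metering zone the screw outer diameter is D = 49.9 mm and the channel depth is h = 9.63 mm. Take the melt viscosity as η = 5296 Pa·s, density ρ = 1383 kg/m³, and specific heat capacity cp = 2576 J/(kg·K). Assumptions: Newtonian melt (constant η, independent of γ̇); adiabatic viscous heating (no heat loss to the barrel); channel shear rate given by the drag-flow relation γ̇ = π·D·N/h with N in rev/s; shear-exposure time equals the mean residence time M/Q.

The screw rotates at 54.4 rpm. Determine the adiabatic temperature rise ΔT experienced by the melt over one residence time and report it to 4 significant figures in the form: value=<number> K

value=61.35 K

Convert throughput: Q = 277.8 kg/h = 277.8/3600 = 0.0771667 kg/s
t_res = M / Q_s = 14.62 / 0.0771667 = 189.46 s
Convert to SI: D = 0.0499 m, h = 0.00963 m, N = 54.4/60 = 0.906667 rev/s
Shear rate: γ̇ = πDN/h = π·0.0499·0.906667/0.00963 = 14.7595 s⁻¹
ΔT = η·γ̇²·t_res/(ρ·cp) = [5296 × 14.7595² × 189.46] / [1383 × 2576] = 61.3538 K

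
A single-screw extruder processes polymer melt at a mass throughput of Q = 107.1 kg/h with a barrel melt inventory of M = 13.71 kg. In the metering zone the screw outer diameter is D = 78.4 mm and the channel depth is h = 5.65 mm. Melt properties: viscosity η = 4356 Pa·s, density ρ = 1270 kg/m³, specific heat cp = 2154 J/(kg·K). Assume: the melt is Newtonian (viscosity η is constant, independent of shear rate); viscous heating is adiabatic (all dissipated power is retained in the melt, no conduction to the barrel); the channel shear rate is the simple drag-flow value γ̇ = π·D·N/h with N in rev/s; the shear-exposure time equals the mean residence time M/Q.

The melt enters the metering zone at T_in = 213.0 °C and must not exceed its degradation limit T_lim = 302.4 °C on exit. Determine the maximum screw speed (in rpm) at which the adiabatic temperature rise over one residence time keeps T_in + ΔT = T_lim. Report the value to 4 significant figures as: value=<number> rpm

Convert throughput: Q = 107.1 kg/h = 107.1/3600 = 0.02975 kg/s
t_res = M / Q_s = 13.71 ÷ 0.02975 = 460.84 s
D = 78.4 mm = 0.0784 m;  h = 5.65 mm = 0.00565 m
ΔT_a = T_lim − T_in = 302.4 − 213.0 = 89.4 K
γ̇_max² = ΔT_a·ρ·cp/(η·t_res) = 89.4·1270·2154/(4356·460.84) = 121.828 s⁻²
Take the square root: γ̇_max = √(121.828) = 11.0376 s⁻¹
Solve γ̇ = πDN/h for N: N_max = γ̇_max·h/(π·D) = 11.0376 × 0.00565 / (π × 0.0784) = 0.253196 rev/s = 15.1918 rpm

value=15.19 rpm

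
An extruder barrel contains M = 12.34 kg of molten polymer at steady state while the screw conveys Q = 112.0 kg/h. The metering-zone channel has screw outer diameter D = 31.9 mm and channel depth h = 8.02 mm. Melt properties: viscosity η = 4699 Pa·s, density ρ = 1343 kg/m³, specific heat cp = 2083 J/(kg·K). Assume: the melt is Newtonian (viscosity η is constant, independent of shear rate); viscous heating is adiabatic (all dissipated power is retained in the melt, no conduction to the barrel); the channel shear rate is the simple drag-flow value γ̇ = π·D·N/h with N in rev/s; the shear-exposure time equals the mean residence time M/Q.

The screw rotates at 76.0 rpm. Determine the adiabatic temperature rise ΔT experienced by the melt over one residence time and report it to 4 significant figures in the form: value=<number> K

value=166.9 K

Convert throughput: Q = 112.0 kg/h = 112.0/3600 = 0.0311111 kg/s
t_res = M / Q_s = 12.34 / 0.0311111 = 396.643 s
D = 31.9 mm = 0.0319 m;  h = 8.02 mm = 0.00802 m;  N = 76.0 rpm / 60 = 1.26667 rev/s
Shear rate: γ̇ = πDN/h = π·0.0319·1.26667/0.00802 = 15.8281 s⁻¹
Adiabatic rise: ΔT = η γ̇² t_res / (ρ cp) = 4699·(15.8281)²·396.643 / (1343·2083) = 166.916 K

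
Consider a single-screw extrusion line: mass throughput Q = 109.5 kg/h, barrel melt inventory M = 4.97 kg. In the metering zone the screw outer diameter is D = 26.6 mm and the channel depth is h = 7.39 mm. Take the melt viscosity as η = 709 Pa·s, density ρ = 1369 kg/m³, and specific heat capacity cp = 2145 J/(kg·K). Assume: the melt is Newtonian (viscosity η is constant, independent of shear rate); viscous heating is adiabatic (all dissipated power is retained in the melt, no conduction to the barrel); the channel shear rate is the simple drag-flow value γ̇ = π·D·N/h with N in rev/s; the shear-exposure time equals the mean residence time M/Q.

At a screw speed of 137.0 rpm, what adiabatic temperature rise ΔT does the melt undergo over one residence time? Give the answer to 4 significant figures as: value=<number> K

value=26.30 K

Convert throughput: Q = 109.5 kg/h = 109.5/3600 = 0.0304167 kg/s
Mean residence time: t_res = M/Q_s = 4.97 kg / 0.0304167 kg/s = 163.397 s
D = 26.6 mm = 0.0266 m;  h = 7.39 mm = 0.00739 m;  N = 137.0 rpm / 60 = 2.28333 rev/s
γ̇ = π D N / h = (π)(0.0266)(2.28333) / 0.00739 = 25.82 s⁻¹
Adiabatic rise: ΔT = η γ̇² t_res / (ρ cp) = 709·(25.82)²·163.397 / (1369·2145) = 26.301 K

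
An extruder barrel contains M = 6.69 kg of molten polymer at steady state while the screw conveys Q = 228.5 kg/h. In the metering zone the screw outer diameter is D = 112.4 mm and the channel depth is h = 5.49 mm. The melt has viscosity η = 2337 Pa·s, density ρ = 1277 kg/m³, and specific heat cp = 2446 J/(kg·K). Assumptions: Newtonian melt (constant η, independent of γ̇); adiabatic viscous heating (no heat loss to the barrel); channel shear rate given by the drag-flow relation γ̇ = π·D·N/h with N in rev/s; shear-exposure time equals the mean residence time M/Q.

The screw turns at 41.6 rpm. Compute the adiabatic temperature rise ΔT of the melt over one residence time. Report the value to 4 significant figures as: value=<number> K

Q_s = Q / 3600 = 228.5 / 3600 = 0.0634722 kg/s
t_res = M / Q_s = 6.69 ÷ 0.0634722 = 105.4 s
D = 112.4 mm = 0.1124 m;  h = 5.49 mm = 0.00549 m;  N = 41.6 rpm / 60 = 0.693333 rev/s
γ̇ = π D N / h = (π)(0.1124)(0.693333) / 0.00549 = 44.595 s⁻¹
Adiabatic rise: ΔT = η γ̇² t_res / (ρ cp) = 2337·(44.595)²·105.4 / (1277·2446) = 156.829 K

value=156.8 K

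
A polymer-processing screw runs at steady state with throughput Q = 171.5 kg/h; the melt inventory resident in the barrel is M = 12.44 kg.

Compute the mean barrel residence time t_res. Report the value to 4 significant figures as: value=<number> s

Q_s = Q / 3600 = 171.5 / 3600 = 0.0476389 kg/s
t_res = M / Q_s = 12.44 ÷ 0.0476389 = 261.131 s

value=261.1 s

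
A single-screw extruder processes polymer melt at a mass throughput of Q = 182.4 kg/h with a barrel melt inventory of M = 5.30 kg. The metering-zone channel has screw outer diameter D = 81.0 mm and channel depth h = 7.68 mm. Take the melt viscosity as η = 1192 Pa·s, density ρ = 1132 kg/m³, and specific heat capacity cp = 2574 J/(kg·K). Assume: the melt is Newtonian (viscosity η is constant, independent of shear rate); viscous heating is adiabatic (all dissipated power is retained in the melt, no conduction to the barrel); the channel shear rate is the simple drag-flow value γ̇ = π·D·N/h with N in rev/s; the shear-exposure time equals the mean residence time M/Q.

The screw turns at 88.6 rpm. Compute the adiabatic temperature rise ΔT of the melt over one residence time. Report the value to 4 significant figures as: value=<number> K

Convert throughput: Q = 182.4 kg/h = 182.4/3600 = 0.0506667 kg/s
t_res = M / Q_s = 5.30 ÷ 0.0506667 = 104.605 s
Geometry in metres: D = 81.0 mm → 0.081 m, h = 7.68 mm → 0.00768 m; screw speed N = 88.6 rpm = 1.47667 rev/s
γ̇ = π D N / h = (π)(0.081)(1.47667) / 0.00768 = 48.9279 s⁻¹
Adiabatic rise: ΔT = η γ̇² t_res / (ρ cp) = 1192·(48.9279)²·104.605 / (1132·2574) = 102.444 K

value=102.4 K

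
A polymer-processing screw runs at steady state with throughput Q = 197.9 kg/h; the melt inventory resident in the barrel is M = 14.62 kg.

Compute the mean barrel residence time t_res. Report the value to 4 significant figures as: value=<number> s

Q_s = Q / 3600 = 197.9 / 3600 = 0.0549722 kg/s
Mean residence time: t_res = M/Q_s = 14.62 kg / 0.0549722 kg/s = 265.953 s

value=266.0 s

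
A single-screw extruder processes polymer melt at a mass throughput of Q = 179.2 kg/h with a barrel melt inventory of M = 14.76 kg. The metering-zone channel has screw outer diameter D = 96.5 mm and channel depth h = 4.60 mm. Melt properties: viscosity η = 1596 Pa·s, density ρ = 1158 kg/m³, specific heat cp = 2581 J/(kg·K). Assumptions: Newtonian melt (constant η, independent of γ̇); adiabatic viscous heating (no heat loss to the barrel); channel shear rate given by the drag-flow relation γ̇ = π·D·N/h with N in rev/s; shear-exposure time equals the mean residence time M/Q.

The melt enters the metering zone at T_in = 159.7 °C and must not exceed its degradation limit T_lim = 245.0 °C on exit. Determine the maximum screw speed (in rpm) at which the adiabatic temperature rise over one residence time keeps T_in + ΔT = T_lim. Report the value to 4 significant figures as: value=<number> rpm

value=21.13 rpm

Convert throughput: Q = 179.2 kg/h = 179.2/3600 = 0.0497778 kg/s
Mean residence time: t_res = M/Q_s = 14.76 kg / 0.0497778 kg/s = 296.518 s
Convert to metres: D = 0.0965 m, h = 0.0046 m
ΔT_a = T_lim − T_in = 245.0 °C − 159.7 °C = 85.3 K
γ̇_max² = ΔT_a·ρ·cp / (η·t_res) = [85.3 × 1158 × 2581] / [1596 × 296.518] = 538.718 s⁻²
γ̇_max = √538.718 = 23.2103 s⁻¹
N_max = γ̇_max·h / (π·D) = 23.2103 · 0.0046 / (π · 0.0965) = 0.352177 rev/s = 21.1306 rpm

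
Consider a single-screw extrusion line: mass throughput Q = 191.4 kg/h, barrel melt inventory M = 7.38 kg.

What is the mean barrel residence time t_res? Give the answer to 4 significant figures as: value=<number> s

value=138.8 s

Q_s = Q / 3600 = 191.4 / 3600 = 0.0531667 kg/s
Mean residence time: t_res = M/Q_s = 7.38 kg / 0.0531667 kg/s = 138.809 s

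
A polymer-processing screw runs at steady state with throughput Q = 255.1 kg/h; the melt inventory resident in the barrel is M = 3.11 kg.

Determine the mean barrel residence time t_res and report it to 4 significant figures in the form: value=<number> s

Throughput in SI: Q_s = 255.1 kg/h ÷ 3600 s/h = 0.0708611 kg/s
t_res = M / Q_s = 3.11 ÷ 0.0708611 = 43.8887 s

value=43.89 s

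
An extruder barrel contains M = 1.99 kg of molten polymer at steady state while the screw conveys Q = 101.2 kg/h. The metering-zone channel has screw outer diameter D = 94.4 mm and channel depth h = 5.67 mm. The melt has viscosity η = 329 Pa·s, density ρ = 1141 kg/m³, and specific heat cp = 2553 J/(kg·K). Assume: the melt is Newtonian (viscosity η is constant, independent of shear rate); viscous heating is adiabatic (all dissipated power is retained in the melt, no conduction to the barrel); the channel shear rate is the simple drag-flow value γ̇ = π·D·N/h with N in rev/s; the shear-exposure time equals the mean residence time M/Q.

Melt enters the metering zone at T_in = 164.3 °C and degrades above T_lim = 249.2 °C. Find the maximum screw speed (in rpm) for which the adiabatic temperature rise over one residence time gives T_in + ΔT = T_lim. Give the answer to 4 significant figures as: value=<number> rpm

Convert throughput: Q = 101.2 kg/h = 101.2/3600 = 0.0281111 kg/s
t_res = M / Q_s = 1.99 / 0.0281111 = 70.7905 s
D = 94.4 mm = 0.0944 m;  h = 5.67 mm = 0.00567 m
ΔT_a = T_lim − T_in = 249.2 °C − 164.3 °C = 84.9 K
γ̇_max² = ΔT_a·ρ·cp/(η·t_res) = 84.9·1141·2553/(329·70.7905) = 10618.7 s⁻²
Take the square root: γ̇_max = √(10618.7) = 103.047 s⁻¹
N_max = γ̇_max·h / (π·D) = 103.047 · 0.00567 / (π · 0.0944) = 1.97014 rev/s = 118.209 rpm

value=118.2 rpm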